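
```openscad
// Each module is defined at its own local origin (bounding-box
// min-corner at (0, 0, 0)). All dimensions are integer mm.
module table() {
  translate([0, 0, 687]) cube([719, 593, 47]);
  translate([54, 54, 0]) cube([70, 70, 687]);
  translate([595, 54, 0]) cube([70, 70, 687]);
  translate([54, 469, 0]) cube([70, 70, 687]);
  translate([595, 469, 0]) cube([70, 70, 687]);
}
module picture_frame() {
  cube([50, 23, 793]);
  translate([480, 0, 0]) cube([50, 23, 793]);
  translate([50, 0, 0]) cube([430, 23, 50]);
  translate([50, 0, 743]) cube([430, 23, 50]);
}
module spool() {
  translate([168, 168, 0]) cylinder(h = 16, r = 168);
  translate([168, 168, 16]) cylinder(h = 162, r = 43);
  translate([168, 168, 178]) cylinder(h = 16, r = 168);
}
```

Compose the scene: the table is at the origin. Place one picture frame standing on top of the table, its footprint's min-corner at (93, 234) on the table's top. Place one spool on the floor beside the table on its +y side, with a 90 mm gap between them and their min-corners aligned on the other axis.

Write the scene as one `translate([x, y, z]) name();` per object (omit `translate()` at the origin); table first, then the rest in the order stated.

table();
translate([93, 234, 734]) picture_frame();
translate([0, 683, 0]) spool();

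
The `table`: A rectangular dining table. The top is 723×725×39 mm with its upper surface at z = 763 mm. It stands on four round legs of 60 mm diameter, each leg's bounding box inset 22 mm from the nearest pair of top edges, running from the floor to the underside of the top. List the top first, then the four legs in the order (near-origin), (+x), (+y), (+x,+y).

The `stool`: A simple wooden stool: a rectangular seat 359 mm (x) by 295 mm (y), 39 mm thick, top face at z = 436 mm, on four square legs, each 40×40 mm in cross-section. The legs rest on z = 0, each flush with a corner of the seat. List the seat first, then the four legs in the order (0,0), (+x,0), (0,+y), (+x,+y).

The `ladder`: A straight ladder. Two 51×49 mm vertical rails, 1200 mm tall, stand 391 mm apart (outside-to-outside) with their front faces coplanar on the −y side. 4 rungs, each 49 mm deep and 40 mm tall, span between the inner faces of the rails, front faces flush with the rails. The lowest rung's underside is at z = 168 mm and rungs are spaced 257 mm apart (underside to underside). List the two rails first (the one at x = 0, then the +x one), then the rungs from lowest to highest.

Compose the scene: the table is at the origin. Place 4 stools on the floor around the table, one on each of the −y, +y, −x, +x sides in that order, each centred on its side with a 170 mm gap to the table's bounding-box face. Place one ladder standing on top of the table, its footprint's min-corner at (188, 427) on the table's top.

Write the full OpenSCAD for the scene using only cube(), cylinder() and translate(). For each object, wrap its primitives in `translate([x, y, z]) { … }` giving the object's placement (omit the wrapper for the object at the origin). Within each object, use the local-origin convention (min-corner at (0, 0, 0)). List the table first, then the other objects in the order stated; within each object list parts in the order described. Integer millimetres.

translate([0, 0, 724]) cube([723, 725, 39]);
translate([52, 52, 0]) cylinder(h = 724, r = 30);
translate([671, 52, 0]) cylinder(h = 724, r = 30);
translate([52, 673, 0]) cylinder(h = 724, r = 30);
translate([671, 673, 0]) cylinder(h = 724, r = 30);
translate([182, -465, 0]) {
  translate([0, 0, 397]) cube([359, 295, 39]);
  cube([40, 40, 397]);
  translate([319, 0, 0]) cube([40, 40, 397]);
  translate([0, 255, 0]) cube([40, 40, 397]);
  translate([319, 255, 0]) cube([40, 40, 397]);
}
translate([182, 895, 0]) {
  translate([0, 0, 397]) cube([359, 295, 39]);
  cube([40, 40, 397]);
  translate([319, 0, 0]) cube([40, 40, 397]);
  translate([0, 255, 0]) cube([40, 40, 397]);
  translate([319, 255, 0]) cube([40, 40, 397]);
}
translate([-529, 215, 0]) {
  translate([0, 0, 397]) cube([359, 295, 39]);
  cube([40, 40, 397]);
  translate([319, 0, 0]) cube([40, 40, 397]);
  translate([0, 255, 0]) cube([40, 40, 397]);
  translate([319, 255, 0]) cube([40, 40, 397]);
}
translate([893, 215, 0]) {
  translate([0, 0, 397]) cube([359, 295, 39]);
  cube([40, 40, 397]);
  translate([319, 0, 0]) cube([40, 40, 397]);
  translate([0, 255, 0]) cube([40, 40, 397]);
  translate([319, 255, 0]) cube([40, 40, 397]);
}
translate([188, 427, 763]) {
  cube([51, 49, 1200]);
  translate([340, 0, 0]) cube([51, 49, 1200]);
  translate([51, 0, 168]) cube([289, 49, 40]);
  translate([51, 0, 425]) cube([289, 49, 40]);
  translate([51, 0, 682]) cube([289, 49, 40]);
  translate([51, 0, 939]) cube([289, 49, 40]);
}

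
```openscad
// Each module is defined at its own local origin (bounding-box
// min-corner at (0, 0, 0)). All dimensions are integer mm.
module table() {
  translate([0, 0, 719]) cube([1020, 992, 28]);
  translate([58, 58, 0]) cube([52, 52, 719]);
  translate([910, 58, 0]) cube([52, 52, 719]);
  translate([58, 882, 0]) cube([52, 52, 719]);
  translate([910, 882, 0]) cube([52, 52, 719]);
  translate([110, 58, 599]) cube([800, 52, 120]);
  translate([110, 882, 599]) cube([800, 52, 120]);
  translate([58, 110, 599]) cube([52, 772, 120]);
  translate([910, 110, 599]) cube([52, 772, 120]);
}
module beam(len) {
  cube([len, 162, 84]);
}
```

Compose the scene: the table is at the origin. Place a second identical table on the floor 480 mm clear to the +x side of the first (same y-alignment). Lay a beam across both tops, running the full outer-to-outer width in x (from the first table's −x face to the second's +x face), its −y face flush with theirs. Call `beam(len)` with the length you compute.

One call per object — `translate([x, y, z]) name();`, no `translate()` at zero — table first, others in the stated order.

table();
translate([1500, 0, 0]) table();
translate([0, 0, 747]) beam(2520);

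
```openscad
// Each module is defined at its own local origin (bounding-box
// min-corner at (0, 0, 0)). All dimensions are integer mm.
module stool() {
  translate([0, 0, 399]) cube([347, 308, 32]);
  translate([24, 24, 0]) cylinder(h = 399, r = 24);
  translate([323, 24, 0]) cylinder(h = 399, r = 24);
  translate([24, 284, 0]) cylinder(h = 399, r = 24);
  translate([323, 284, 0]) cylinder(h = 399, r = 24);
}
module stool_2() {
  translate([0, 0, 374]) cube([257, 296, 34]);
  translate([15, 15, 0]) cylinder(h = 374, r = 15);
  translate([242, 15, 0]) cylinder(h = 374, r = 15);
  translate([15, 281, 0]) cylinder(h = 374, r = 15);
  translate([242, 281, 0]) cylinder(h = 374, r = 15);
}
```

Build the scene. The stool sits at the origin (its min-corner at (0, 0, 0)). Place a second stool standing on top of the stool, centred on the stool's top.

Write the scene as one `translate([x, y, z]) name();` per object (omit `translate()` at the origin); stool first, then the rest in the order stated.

stool();
translate([45, 6, 431]) stool_2();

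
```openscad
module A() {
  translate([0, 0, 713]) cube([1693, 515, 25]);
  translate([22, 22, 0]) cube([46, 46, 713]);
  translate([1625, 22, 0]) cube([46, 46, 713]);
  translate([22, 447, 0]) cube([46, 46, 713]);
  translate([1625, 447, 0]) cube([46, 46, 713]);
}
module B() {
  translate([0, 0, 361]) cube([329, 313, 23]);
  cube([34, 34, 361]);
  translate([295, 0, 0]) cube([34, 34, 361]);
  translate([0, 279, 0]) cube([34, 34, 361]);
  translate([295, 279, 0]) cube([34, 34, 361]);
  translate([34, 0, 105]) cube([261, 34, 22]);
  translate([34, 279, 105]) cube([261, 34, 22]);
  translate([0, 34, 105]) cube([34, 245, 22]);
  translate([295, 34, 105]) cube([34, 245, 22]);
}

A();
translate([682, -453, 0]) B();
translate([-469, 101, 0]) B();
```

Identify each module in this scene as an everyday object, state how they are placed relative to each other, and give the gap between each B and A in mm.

Each stool's nearest face is 140 mm from the table's bounding box.

A is a table. B is a stool. Two stools sit around the table at the −y, −x sides. The gap between each stool and the table is 140 mm.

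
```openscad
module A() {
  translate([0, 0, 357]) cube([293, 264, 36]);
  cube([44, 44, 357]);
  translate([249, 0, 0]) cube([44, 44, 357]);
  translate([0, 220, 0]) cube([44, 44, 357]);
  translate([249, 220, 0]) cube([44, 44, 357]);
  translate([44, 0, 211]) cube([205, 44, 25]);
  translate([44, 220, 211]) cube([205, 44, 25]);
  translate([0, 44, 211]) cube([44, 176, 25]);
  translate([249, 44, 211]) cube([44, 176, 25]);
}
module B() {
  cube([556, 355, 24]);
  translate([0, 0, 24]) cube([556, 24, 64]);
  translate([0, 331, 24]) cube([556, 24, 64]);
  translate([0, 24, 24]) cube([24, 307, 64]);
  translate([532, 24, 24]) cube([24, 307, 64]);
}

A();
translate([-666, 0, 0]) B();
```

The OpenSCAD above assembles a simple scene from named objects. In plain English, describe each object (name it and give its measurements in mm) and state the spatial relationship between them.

A is a simple wooden stool: a rectangular seat 293 mm (x) by 264 mm (y), 36 mm thick, top face at z = 393 mm, on four square legs, each 44×44 mm in cross-section. The legs rest on z = 0, each flush with a corner of the seat. Four stretchers, 44 mm wide and 25 mm tall, connect adjacent legs with their undersides at z = 211 mm, each running between the inner faces of the legs it joins and aligned with the legs' outer faces on the other axis.

B is an open-topped rectangular box: outside dimensions 556×355×88 mm, with a uniform wall and base thickness of 24 mm. The base is a full 556×355 slab on the floor; four walls sit on top of the base. The front and back walls (the −y and +y sides) span the full width; the two side walls fit between them.

The open box is on the floor beside the stool on its −x side.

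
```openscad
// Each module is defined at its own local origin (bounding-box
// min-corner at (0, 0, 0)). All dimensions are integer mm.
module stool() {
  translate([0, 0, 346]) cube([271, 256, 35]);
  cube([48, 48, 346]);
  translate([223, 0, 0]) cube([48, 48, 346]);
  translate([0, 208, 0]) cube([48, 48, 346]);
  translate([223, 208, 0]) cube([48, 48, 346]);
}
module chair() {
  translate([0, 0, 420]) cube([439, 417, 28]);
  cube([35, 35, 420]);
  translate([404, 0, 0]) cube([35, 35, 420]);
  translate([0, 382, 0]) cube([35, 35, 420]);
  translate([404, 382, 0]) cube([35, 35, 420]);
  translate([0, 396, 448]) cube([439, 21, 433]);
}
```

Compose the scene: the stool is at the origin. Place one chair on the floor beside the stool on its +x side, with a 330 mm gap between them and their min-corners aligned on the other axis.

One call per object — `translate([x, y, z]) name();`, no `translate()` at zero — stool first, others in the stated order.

stool();
translate([601, 0, 0]) chair();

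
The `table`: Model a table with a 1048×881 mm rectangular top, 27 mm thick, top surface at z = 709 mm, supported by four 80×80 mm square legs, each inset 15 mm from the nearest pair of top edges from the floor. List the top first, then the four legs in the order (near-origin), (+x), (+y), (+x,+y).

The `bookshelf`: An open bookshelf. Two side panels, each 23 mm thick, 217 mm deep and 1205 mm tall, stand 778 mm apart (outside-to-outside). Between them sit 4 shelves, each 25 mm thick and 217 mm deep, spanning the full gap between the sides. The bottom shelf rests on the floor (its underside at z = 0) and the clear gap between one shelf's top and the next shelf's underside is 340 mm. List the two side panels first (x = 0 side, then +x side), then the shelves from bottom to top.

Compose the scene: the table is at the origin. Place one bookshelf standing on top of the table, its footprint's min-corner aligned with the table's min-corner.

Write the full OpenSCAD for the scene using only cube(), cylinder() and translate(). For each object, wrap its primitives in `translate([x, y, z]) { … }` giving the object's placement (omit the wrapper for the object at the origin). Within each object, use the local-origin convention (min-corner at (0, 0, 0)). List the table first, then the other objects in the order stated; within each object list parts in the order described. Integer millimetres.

translate([0, 0, 682]) cube([1048, 881, 27]);
translate([15, 15, 0]) cube([80, 80, 682]);
translate([953, 15, 0]) cube([80, 80, 682]);
translate([15, 786, 0]) cube([80, 80, 682]);
translate([953, 786, 0]) cube([80, 80, 682]);
translate([0, 0, 709]) {
  cube([23, 217, 1205]);
  translate([755, 0, 0]) cube([23, 217, 1205]);
  translate([23, 0, 0]) cube([732, 217, 25]);
  translate([23, 0, 365]) cube([732, 217, 25]);
  translate([23, 0, 730]) cube([732, 217, 25]);
  translate([23, 0, 1095]) cube([732, 217, 25]);
}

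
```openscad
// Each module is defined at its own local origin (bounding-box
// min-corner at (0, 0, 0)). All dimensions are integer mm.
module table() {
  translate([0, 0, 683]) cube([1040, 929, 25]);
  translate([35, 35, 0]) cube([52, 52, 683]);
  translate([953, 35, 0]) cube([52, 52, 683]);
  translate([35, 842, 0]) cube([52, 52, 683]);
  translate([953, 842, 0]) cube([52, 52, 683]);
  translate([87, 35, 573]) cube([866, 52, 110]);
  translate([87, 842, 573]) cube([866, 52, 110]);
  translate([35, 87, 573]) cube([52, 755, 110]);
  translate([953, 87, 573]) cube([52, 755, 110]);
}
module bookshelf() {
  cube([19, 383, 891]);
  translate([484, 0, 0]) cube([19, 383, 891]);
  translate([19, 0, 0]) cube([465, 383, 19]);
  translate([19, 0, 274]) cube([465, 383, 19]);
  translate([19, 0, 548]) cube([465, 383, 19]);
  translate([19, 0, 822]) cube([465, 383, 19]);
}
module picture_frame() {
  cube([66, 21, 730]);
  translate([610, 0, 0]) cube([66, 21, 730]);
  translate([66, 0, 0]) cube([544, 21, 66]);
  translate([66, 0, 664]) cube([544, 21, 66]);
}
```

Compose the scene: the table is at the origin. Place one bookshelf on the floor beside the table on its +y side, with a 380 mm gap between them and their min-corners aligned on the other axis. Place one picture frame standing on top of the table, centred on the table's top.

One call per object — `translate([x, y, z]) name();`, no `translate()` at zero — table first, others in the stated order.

table();
translate([0, 1309, 0]) bookshelf();
translate([182, 454, 708]) picture_frame();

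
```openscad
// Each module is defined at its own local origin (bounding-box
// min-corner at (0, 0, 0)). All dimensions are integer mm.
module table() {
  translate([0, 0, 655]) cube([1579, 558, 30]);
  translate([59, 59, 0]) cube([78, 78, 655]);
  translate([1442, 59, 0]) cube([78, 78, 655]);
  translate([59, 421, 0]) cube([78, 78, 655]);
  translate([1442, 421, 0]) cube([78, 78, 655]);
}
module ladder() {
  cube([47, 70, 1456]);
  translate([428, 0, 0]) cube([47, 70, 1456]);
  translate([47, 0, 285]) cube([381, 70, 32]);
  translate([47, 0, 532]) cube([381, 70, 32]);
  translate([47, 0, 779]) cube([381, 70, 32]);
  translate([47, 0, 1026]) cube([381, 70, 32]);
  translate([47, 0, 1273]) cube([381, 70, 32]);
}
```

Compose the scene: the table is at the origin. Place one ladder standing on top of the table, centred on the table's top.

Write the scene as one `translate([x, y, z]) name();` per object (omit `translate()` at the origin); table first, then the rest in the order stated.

table();
translate([552, 244, 685]) ladder();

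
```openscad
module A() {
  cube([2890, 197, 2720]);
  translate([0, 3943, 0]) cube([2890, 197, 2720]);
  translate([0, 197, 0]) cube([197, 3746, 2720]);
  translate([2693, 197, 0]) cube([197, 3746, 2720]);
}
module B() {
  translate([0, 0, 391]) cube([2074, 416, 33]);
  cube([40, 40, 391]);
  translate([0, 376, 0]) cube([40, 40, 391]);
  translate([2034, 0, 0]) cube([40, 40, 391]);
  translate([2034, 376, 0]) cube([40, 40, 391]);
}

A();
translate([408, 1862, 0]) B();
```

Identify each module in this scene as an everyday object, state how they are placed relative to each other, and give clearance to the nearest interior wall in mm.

Clearances: x = 211, y = 1665; minimum 211 mm.

A is a house frame. B is a bench. The bench sits inside the house frame, centred. The clearance to the nearest interior wall is 211 mm.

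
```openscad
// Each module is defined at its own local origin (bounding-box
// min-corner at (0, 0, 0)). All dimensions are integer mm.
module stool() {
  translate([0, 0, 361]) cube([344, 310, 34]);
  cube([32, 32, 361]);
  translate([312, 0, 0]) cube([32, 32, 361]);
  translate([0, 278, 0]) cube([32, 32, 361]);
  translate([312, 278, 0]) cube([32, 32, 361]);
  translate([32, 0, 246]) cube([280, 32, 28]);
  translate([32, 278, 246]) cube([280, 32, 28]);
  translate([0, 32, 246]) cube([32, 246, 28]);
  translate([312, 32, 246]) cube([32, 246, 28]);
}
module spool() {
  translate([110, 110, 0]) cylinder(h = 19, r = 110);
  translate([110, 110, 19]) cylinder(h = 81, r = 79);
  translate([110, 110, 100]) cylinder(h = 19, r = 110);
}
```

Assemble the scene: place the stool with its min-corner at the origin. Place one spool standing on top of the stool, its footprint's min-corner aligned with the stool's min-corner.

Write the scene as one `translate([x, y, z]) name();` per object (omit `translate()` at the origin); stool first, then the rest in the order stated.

stool();
translate([0, 0, 395]) spool();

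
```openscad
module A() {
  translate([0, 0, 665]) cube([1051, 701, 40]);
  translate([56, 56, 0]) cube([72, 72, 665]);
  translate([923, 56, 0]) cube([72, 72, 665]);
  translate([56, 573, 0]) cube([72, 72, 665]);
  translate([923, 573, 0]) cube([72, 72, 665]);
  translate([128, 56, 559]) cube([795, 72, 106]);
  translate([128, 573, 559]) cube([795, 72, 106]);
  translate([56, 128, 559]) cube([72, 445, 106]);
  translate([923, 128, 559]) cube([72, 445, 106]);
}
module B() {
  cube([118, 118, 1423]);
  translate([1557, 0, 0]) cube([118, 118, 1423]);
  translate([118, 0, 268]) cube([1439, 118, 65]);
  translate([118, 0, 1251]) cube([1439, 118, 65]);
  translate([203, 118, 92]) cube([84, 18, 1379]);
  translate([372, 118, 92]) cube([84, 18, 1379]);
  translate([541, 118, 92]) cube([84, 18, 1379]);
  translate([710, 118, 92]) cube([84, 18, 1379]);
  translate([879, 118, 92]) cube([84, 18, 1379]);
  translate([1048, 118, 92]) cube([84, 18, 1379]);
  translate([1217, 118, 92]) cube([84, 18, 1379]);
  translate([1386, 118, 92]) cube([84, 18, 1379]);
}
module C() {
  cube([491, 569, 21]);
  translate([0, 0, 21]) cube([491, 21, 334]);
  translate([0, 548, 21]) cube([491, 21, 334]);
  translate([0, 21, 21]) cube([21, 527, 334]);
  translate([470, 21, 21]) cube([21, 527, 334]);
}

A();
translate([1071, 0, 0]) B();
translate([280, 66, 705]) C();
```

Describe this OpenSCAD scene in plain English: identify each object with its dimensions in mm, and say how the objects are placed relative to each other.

A is a rectangular dining table. The top is 1051×701×40 mm with its upper surface at z = 705 mm. It stands on four 72×72 mm square legs, each inset 56 mm from the nearest pair of top edges, running from the floor to the underside of the top. Four apron rails, 72 mm thick and 106 mm tall, run between adjacent legs with their top edges flush with the underside of the top and their outer faces flush with the legs' outer faces.

B is a fence section. Two 118×118 mm posts, 1423 mm tall, stand on the floor with a clear span of 1439 mm between their inner faces. Two horizontal rails of 118×65 mm section span the gap between the posts with their undersides at z = 268 mm and z = 1251 mm, flush with the posts' −y face. 8 pickets, each 84 mm wide, 18 mm thick and 1379 mm tall, are fixed to the +y face of the rails with their bottoms at z = 92 mm, evenly spaced across the span with equal gaps (rounded down to the nearest mm) at the −x end and between each pair — any rounding remainder accumulates at the +x end.

C is an open storage box with external size 491×569×355 mm and wall thickness 21 mm (the base is also 21 mm thick). The base covers the whole footprint; the four walls stand on the base, with the y-facing walls full-width and the x-facing walls fitting between their inner faces.

The fence section is on the floor beside the table on its +x side. The open box is on top of the table, centred.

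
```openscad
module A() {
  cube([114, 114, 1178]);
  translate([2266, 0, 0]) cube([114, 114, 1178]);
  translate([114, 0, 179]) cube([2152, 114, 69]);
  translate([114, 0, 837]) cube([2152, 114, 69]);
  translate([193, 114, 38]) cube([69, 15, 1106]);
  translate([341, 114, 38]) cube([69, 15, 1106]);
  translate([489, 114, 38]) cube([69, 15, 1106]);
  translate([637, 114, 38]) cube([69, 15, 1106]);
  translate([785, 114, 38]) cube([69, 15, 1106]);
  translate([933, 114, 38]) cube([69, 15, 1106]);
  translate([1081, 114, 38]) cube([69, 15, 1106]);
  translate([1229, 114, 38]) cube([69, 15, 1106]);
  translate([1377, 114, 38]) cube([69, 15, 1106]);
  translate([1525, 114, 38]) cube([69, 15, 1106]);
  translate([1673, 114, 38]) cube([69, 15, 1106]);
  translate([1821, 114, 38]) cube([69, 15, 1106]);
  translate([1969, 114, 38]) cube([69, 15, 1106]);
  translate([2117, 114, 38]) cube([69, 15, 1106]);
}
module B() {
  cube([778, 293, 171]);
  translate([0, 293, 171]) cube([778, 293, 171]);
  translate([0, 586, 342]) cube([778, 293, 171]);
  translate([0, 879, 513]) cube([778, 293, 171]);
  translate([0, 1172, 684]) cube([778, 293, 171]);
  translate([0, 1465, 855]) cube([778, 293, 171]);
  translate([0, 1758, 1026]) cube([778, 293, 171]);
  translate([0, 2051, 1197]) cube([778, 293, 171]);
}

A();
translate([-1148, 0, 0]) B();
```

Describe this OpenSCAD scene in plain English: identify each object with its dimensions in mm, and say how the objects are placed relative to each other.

A is a fence section. Two 114×114 mm posts, 1178 mm tall, stand on the floor with a clear span of 2152 mm between their inner faces. Two horizontal rails of 114×69 mm section span the gap between the posts with their undersides at z = 179 mm and z = 837 mm, flush with the posts' −y face. 14 pickets, each 69 mm wide, 15 mm thick and 1106 mm tall, are fixed to the +y face of the rails with their bottoms at z = 38 mm, evenly spaced across the span with equal gaps (rounded down to the nearest mm) at the −x end and between each pair — any rounding remainder accumulates at the +x end.

B is a run of 8 identical solid stair steps. Each tread is 778×293 mm and each step block is 171 mm high. Step 1 rests on the floor; step k is offset from step 1 by (k−1)×293 mm in y and (k−1)×171 mm in z.

The staircase is on the floor beside the fence section on its −x side.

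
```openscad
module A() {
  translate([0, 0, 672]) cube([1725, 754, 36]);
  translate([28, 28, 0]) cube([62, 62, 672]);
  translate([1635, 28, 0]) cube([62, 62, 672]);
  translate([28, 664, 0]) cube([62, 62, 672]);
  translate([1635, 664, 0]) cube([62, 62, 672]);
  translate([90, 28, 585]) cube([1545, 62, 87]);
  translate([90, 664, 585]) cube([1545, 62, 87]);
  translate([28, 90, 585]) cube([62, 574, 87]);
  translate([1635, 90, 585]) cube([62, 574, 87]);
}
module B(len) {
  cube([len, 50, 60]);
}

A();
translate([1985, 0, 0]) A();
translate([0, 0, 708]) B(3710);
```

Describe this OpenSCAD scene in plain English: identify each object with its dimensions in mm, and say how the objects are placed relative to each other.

A is a table with a 1725×754 mm rectangular top, 36 mm thick, top surface at z = 708 mm, supported by four 62×62 mm square legs, each inset 28 mm from the nearest pair of top edges, running from the floor. Four apron rails, 62 mm thick and 87 mm tall, run between adjacent legs with their top edges flush with the underside of the top and their outer faces flush with the legs' outer faces.

B is a rectangular beam 3710 mm long (x), 50 mm deep (y), 60 mm thick (z).

The beam spans the tops of two tables placed 260 mm apart, resting at z = 708 mm.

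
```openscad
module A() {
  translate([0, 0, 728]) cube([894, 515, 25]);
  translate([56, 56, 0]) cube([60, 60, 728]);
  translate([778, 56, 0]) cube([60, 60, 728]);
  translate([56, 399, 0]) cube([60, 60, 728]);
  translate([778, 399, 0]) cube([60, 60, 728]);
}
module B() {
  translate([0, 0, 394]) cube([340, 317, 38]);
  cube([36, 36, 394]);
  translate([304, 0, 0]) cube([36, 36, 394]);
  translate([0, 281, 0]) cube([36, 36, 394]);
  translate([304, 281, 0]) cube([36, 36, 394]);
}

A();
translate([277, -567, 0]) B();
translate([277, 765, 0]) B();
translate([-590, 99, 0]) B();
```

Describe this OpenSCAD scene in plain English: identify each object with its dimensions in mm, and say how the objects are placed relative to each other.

A is a rectangular dining table. The top is 894×515×25 mm with its upper surface at z = 753 mm. It stands on four 60×60 mm square legs, each inset 56 mm from the nearest pair of top edges, running from the floor to the underside of the top.

B is a four-legged stool. The seat is 340×317 mm, 38 mm thick, top at z = 432 mm. It stands on four square legs, each 36×36 mm in cross-section, from z = 0 to the seat underside, each flush with a corner of the seat.

Three stools sit around the table at the −y, +y, −x sides.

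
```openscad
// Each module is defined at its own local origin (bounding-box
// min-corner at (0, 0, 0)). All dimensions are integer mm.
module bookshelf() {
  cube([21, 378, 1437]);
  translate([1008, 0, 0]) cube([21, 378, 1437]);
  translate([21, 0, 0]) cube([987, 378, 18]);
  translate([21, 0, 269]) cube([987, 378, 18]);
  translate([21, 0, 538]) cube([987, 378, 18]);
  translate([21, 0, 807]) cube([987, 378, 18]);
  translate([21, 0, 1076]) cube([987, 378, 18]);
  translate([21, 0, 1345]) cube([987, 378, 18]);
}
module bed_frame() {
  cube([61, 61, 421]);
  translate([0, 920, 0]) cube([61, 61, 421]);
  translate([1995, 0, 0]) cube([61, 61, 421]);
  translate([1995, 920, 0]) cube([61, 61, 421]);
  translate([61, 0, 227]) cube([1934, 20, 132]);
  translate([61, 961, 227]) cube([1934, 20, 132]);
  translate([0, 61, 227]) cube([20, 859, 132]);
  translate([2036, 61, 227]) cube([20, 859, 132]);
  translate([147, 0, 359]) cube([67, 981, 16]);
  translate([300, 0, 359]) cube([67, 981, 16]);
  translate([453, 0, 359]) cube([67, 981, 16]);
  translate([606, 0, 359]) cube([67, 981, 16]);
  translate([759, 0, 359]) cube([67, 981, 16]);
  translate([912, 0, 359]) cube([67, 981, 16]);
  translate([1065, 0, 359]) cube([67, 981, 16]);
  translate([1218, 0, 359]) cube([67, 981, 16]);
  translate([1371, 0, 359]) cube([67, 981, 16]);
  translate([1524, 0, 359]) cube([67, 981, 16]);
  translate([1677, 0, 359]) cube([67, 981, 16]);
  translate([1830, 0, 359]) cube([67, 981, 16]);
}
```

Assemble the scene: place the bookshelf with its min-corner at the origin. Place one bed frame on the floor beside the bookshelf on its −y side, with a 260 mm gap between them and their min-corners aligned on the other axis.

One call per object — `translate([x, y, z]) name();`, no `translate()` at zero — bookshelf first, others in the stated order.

bookshelf();
translate([0, -1241, 0]) bed_frame();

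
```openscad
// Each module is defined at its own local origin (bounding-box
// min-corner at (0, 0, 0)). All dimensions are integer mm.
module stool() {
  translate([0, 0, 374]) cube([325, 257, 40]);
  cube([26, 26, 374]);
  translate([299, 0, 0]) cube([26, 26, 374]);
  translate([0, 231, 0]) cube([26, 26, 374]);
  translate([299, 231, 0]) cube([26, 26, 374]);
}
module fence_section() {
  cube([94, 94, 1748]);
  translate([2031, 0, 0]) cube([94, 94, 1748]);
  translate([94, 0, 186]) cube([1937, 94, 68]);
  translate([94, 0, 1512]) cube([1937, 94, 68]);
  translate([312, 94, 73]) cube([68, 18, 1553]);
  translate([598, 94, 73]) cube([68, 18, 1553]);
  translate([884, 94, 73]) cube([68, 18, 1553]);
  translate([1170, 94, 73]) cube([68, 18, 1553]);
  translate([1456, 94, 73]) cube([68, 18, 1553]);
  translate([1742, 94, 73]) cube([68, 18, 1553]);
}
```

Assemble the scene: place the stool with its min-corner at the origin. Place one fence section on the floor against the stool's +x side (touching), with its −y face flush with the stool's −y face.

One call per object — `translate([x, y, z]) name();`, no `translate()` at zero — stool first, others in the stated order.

stool();
translate([325, 0, 0]) fence_section();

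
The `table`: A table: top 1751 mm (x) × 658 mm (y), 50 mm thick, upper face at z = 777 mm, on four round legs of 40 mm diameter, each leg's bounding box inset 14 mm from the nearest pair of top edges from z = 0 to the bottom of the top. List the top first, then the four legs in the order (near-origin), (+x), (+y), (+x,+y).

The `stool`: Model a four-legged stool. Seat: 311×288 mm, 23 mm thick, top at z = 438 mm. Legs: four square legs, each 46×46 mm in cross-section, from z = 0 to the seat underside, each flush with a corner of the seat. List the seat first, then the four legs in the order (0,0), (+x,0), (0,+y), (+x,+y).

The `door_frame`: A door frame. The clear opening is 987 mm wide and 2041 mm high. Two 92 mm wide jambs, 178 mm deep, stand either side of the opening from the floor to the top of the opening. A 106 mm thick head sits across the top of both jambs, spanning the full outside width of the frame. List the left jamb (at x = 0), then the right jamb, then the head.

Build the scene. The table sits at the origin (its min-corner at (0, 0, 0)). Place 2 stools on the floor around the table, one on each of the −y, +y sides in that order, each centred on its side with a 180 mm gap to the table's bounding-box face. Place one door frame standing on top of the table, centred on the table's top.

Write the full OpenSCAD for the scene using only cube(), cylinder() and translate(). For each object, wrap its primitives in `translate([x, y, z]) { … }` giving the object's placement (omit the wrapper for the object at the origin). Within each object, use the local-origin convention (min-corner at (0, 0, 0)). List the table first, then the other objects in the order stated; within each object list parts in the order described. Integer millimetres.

translate([0, 0, 727]) cube([1751, 658, 50]);
translate([34, 34, 0]) cylinder(h = 727, r = 20);
translate([1717, 34, 0]) cylinder(h = 727, r = 20);
translate([34, 624, 0]) cylinder(h = 727, r = 20);
translate([1717, 624, 0]) cylinder(h = 727, r = 20);
translate([720, -468, 0]) {
  translate([0, 0, 415]) cube([311, 288, 23]);
  cube([46, 46, 415]);
  translate([265, 0, 0]) cube([46, 46, 415]);
  translate([0, 242, 0]) cube([46, 46, 415]);
  translate([265, 242, 0]) cube([46, 46, 415]);
}
translate([720, 838, 0]) {
  translate([0, 0, 415]) cube([311, 288, 23]);
  cube([46, 46, 415]);
  translate([265, 0, 0]) cube([46, 46, 415]);
  translate([0, 242, 0]) cube([46, 46, 415]);
  translate([265, 242, 0]) cube([46, 46, 415]);
}
translate([290, 240, 777]) {
  cube([92, 178, 2041]);
  translate([1079, 0, 0]) cube([92, 178, 2041]);
  translate([0, 0, 2041]) cube([1171, 178, 106]);
}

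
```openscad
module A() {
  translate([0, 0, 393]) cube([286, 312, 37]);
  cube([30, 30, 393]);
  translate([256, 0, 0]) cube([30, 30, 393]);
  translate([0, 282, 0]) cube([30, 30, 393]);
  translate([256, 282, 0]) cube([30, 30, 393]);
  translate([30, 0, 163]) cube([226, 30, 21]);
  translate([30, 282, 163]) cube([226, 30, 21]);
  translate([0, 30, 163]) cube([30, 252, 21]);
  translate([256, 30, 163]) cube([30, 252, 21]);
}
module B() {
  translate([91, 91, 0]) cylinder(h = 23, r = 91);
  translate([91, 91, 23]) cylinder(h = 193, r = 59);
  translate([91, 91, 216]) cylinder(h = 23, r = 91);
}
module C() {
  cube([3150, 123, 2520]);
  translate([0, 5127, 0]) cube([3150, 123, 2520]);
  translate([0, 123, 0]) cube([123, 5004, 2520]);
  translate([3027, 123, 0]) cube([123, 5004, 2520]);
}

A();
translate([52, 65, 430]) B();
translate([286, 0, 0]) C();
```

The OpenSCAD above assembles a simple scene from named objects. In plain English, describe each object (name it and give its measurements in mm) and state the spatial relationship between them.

A is a four-legged stool. The seat is 286×312 mm, 37 mm thick, top at z = 430 mm. It stands on four square legs, each 30×30 mm in cross-section, from z = 0 to the seat underside, each flush with a corner of the seat. Four stretchers, 30 mm wide and 21 mm tall, connect adjacent legs with their undersides at z = 163 mm, each running between the inner faces of the legs it joins and aligned with the legs' outer faces on the other axis.

B is a spool: two coaxial disc flanges of radius 91 mm and thickness 23 mm, joined by a core cylinder of radius 59 mm and height 193 mm. The lower flange rests on z = 0 and the three cylinders share a vertical axis.

C is a box-shaped house frame (walls only): outside footprint 3150×5250 mm, wall height 2520 mm, wall thickness 123 mm. The two y-facing walls run the full x-width; the two x-facing walls fit between the inner faces of the y-facing walls.

The spool is on top of the stool, centred. The house frame is against the stool's +x side, with their −y faces flush.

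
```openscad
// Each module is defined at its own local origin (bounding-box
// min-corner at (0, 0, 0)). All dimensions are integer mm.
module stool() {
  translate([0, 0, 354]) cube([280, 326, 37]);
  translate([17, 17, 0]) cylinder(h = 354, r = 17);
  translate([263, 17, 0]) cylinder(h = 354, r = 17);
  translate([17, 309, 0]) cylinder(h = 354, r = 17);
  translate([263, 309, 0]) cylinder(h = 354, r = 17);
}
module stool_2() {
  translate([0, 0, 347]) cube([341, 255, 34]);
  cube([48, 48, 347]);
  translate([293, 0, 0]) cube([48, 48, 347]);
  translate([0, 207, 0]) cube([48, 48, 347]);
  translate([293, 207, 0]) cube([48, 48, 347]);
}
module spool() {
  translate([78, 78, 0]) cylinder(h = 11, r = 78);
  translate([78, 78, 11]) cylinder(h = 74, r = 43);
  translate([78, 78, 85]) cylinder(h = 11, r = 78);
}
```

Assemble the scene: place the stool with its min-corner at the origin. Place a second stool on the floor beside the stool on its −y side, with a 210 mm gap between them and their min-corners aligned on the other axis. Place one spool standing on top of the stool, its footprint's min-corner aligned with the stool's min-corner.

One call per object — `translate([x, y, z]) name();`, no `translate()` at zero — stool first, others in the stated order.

stool();
translate([0, -465, 0]) stool_2();
translate([0, 0, 391]) spool();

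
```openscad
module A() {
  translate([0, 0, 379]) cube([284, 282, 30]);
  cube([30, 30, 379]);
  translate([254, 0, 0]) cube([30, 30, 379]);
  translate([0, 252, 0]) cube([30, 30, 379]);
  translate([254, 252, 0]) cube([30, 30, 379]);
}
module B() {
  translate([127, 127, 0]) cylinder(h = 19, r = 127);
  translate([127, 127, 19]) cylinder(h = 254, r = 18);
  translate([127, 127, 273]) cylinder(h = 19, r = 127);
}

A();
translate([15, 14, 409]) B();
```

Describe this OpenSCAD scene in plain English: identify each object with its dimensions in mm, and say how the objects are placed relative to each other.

A is a four-legged stool. The seat is a 284×282×30 mm slab whose top surface is at z = 409 mm; four square legs, each 30×30 mm in cross-section, run from the floor (z = 0) to the underside of the seat, each flush with a corner of the seat.

B is a spool: two coaxial disc flanges of radius 127 mm and thickness 19 mm, joined by a core cylinder of radius 18 mm and height 254 mm. The lower flange rests on z = 0 and the three cylinders share a vertical axis.

The spool is on top of the stool, centred.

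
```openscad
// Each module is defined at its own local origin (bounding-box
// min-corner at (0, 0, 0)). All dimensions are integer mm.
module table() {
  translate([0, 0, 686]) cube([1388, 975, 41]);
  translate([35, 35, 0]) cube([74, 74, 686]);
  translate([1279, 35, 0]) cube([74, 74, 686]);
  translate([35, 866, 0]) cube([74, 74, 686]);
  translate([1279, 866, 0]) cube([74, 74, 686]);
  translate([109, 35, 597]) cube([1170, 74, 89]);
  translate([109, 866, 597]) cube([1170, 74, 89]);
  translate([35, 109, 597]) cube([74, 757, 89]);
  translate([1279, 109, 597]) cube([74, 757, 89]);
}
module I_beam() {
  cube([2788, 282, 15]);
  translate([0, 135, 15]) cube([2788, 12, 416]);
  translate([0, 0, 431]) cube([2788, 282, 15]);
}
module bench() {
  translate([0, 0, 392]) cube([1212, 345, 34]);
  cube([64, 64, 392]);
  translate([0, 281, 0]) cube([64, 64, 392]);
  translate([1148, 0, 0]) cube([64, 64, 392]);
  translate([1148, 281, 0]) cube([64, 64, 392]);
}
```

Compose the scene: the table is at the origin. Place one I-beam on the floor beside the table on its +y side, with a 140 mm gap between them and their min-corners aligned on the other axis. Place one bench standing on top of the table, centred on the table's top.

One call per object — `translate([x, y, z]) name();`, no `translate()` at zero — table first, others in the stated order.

table();
translate([0, 1115, 0]) I_beam();
translate([88, 315, 727]) bench();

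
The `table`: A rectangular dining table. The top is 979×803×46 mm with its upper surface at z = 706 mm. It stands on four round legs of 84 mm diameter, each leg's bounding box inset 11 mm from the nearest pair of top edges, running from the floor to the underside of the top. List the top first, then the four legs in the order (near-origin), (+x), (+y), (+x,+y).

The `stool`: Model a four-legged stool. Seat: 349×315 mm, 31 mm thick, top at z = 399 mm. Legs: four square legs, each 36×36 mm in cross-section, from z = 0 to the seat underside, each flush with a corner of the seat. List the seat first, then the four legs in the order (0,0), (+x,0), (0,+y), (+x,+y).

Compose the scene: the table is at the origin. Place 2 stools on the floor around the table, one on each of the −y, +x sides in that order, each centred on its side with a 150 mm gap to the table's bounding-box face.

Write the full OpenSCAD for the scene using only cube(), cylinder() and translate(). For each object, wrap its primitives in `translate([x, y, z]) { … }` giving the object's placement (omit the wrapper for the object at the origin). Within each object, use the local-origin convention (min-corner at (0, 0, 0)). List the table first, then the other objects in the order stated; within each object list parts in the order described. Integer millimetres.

translate([0, 0, 660]) cube([979, 803, 46]);
translate([53, 53, 0]) cylinder(h = 660, r = 42);
translate([926, 53, 0]) cylinder(h = 660, r = 42);
translate([53, 750, 0]) cylinder(h = 660, r = 42);
translate([926, 750, 0]) cylinder(h = 660, r = 42);
translate([315, -465, 0]) {
  translate([0, 0, 368]) cube([349, 315, 31]);
  cube([36, 36, 368]);
  translate([313, 0, 0]) cube([36, 36, 368]);
  translate([0, 279, 0]) cube([36, 36, 368]);
  translate([313, 279, 0]) cube([36, 36, 368]);
}
translate([1129, 244, 0]) {
  translate([0, 0, 368]) cube([349, 315, 31]);
  cube([36, 36, 368]);
  translate([313, 0, 0]) cube([36, 36, 368]);
  translate([0, 279, 0]) cube([36, 36, 368]);
  translate([313, 279, 0]) cube([36, 36, 368]);
}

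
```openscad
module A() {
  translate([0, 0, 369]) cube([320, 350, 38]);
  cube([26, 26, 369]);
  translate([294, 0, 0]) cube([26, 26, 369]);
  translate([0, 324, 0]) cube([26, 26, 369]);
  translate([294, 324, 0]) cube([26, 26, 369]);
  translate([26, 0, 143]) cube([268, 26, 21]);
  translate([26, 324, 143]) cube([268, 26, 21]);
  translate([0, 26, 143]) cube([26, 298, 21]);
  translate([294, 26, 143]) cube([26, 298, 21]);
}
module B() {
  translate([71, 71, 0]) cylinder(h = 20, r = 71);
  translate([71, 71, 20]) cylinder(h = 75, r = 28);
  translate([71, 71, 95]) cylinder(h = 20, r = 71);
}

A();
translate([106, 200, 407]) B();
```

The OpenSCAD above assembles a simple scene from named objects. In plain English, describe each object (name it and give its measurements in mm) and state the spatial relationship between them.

A is a simple wooden stool: a rectangular seat 320 mm (x) by 350 mm (y), 38 mm thick, top face at z = 407 mm, on four square legs, each 26×26 mm in cross-section. The legs rest on z = 0, each flush with a corner of the seat. Four stretchers, 26 mm wide and 21 mm tall, connect adjacent legs with their undersides at z = 143 mm, each running between the inner faces of the legs it joins and aligned with the legs' outer faces on the other axis.

B is a spool: two coaxial disc flanges of radius 71 mm and thickness 20 mm, joined by a core cylinder of radius 28 mm and height 75 mm. The lower flange rests on z = 0 and the three cylinders share a vertical axis.

The spool is on top of the stool.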